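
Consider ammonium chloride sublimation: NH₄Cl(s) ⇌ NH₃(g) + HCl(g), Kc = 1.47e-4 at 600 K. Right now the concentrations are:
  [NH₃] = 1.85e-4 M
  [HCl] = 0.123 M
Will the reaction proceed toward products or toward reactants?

(NH₄Cl is a pure solid — omitted from Qc.)
Qc = [NH₃]·[HCl] = (1.85e-4)·(0.123) = 2.28e-5
Qc = 2.28e-5 < Kc = 1.47e-4, so the forward reaction proceeds.

in the forward direction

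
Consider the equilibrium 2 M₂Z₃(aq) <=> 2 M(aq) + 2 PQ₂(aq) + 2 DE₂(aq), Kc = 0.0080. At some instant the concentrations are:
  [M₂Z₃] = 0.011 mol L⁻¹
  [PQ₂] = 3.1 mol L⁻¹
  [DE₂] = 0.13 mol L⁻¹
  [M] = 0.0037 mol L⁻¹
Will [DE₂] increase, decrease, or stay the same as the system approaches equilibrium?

Qc = [M]²·[PQ₂]²·[DE₂]² / [M₂Z₃]² = (0.0037)²·(3.1)²·(0.13)² / (0.011)² = 0.018
Qc = 0.018 > Kc = 0.0080: net reverse reaction.
DE₂ is a product, so it decreases.

decrease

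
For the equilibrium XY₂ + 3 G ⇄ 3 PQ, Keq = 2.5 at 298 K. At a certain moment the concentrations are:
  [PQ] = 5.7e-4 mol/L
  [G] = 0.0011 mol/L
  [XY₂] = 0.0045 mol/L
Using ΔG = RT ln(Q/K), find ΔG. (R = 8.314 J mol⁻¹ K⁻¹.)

Q = [PQ]³ / ([XY₂]·[G]³) = (5.7e-4)³ / ((0.0045)·(0.0011)³) = 30.9
ΔG = RT ln(Q/Keq) = (8.314 J mol⁻¹ K⁻¹)(298 K) × ln(30.9/2.5)
   = (2.478 kJ/mol)(2.514) = 6.23 kJ/mol
ΔG > 0, so the forward reaction is non-spontaneous (proceeds in reverse).

ΔG = 6.23 kJ/mol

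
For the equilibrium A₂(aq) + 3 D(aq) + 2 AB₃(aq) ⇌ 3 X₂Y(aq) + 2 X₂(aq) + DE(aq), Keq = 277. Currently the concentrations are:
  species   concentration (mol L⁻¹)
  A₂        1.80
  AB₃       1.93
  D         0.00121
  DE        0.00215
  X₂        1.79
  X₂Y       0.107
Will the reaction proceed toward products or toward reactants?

reverse (toward reactants)

Q = [X₂Y]³·[X₂]²·[DE] / ([A₂]·[D]³·[AB₃]²) = (0.107)³·(1.79)²·(0.00215) / ((1.80)·(0.00121)³·(1.93)²) = 710
Q = 710 > Keq = 277, so the reverse reaction proceeds.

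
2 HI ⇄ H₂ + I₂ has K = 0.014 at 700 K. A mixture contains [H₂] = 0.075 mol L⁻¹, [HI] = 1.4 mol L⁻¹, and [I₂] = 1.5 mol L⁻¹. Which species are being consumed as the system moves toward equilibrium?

Q = [H₂]·[I₂] / [HI]² = (0.075)·(1.5) / (1.4)² = 0.057
Q = 0.057 > K = 0.014: net reverse reaction.

H₂, I₂ (products)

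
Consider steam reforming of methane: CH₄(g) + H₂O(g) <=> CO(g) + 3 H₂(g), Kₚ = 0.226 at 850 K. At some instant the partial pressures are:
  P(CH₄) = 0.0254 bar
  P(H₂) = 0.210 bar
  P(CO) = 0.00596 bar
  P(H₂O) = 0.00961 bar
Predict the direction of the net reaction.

no net change (already at equilibrium)

Qₚ = P(CO)·P(H₂)³ / (P(CH₄)·P(H₂O)) = (0.00596)·(0.210)³ / ((0.0254)·(0.00961)) = 0.226
Qₚ = 0.226 = Kₚ, so the system is already at equilibrium.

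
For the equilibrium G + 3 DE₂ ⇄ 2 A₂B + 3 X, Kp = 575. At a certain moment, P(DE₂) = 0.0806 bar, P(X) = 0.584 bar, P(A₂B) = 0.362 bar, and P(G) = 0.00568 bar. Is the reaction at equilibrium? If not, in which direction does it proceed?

to the left

Qp = P(A₂B)²·P(X)³ / (P(G)·P(DE₂)³) = (0.362)²·(0.584)³ / ((0.00568)·(0.0806)³) = 8780
Qp = 8780 > Kp = 575, so the reverse reaction proceeds.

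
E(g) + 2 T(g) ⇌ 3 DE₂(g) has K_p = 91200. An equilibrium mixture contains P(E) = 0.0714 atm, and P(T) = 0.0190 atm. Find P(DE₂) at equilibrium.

P(DE₂) = 1.33 atm

At equilibrium, K_p = P(DE₂)³ / (P(E)·P(T)²) = 91200.
(P(DE₂))³ / ((0.0714)·(0.0190)²) = 91200
P(DE₂)³ = 2.35 ⇒ P(DE₂) = 1.33 atm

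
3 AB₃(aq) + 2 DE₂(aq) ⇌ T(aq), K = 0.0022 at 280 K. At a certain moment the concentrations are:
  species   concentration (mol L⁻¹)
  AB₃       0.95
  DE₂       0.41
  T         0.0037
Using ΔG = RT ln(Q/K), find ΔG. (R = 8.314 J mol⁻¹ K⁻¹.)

ΔG = 5.72 kJ/mol

Q = [T] / ([AB₃]³·[DE₂]²) = (0.0037) / ((0.95)³·(0.41)²) = 0.0257
ΔG = RT ln(Q/K) = (8.314 J mol⁻¹ K⁻¹)(280 K) × ln(0.0257/0.0022)
   = (2.328 kJ/mol)(2.458) = 5.72 kJ/mol
ΔG > 0, so the forward reaction is non-spontaneous (proceeds in reverse).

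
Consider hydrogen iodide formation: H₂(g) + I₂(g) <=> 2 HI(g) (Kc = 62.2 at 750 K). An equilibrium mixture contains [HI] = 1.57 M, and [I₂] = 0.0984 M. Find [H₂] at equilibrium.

[H₂] = 0.403 M

At equilibrium, Kc = [HI]² / ([H₂]·[I₂]) = 62.2.
(1.57)² / (([H₂])·(0.0984)) = 62.2
[H₂] = 0.403 M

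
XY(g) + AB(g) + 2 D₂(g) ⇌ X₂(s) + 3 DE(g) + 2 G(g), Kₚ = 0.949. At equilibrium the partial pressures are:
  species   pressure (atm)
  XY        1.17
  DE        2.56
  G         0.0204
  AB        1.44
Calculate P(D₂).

P(D₂) = 0.0661 atm

(X₂ is a pure solid — omitted from Kₚ.)
At equilibrium, Kₚ = P(DE)³·P(G)² / (P(XY)·P(AB)·P(D₂)²) = 0.949.
(2.56)³·(0.0204)² / ((1.17)·(1.44)·(P(D₂))²) = 0.949
P(D₂)² = 0.00437 ⇒ P(D₂) = 0.0661 atm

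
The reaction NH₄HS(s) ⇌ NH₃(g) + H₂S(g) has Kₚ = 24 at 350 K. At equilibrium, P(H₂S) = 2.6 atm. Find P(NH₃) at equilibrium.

(NH₄HS is a pure solid — omitted from Kₚ.)
At equilibrium, Kₚ = P(NH₃)·P(H₂S) = 24.
(P(NH₃))·(2.6) = 24
P(NH₃) = 9.23 = 9.2 atm

P(NH₃) = 9.2 atm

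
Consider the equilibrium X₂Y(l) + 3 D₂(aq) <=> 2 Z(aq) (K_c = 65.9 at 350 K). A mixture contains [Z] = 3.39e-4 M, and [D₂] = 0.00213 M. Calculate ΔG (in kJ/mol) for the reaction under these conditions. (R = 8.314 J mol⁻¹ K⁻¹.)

(X₂Y is a pure liquid — omitted from Q_c.)
Q_c = [Z]² / [D₂]³ = (3.39e-4)² / (0.00213)³ = 11.9
ΔG = RT ln(Q_c/K_c) = (8.314 J mol⁻¹ K⁻¹)(350 K) × ln(11.9/65.9)
   = (2.910 kJ/mol)(-1.712) = -4.98 kJ/mol
ΔG < 0, so the forward reaction is spontaneous (proceeds forward).

ΔG = -4.98 kJ/mol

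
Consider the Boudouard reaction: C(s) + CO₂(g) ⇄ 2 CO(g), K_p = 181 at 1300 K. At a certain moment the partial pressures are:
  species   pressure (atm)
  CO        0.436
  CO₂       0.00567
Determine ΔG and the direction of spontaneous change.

(C is a pure solid — omitted from Q_p.)
Q_p = P(CO)² / P(CO₂) = (0.436)² / (0.00567) = 33.5
ΔG = RT ln(Q_p/K_p) = (8.314 J mol⁻¹ K⁻¹)(1300 K) × ln(33.5/181)
   = (10.81 kJ/mol)(-1.687) = -18.2 kJ/mol
ΔG < 0, so the forward reaction is spontaneous (proceeds forward).

ΔG = -18.2 kJ/mol; the forward reaction is spontaneous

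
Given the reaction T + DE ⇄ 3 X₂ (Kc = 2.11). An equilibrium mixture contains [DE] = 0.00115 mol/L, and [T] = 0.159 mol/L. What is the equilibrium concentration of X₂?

At equilibrium, Kc = [X₂]³ / ([T]·[DE]) = 2.11.
([X₂])³ / ((0.159)·(0.00115)) = 2.11
[X₂]³ = 3.86×10⁻⁴ ⇒ [X₂] = 0.0728 mol/L

[X₂] = 0.0728 mol/L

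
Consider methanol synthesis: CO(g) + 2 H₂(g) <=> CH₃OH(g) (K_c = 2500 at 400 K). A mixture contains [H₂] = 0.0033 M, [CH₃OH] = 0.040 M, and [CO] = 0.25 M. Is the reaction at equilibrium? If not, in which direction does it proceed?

Q_c = [CH₃OH] / ([CO]·[H₂]²) = (0.040) / ((0.25)·(0.0033)²) = 15000
Q_c = 15000 > K_c = 2500, so the reverse reaction proceeds.

toward reactants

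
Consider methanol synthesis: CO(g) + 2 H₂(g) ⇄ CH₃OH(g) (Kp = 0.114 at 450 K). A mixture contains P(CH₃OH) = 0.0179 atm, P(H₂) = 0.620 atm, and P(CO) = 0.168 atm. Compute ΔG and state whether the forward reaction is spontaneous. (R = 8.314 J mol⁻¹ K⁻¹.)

ΔG = 3.32 kJ/mol; the forward reaction is non-spontaneous

Qp = P(CH₃OH) / (P(CO)·P(H₂)²) = (0.0179) / ((0.168)·(0.620)²) = 0.277
ΔG = RT ln(Qp/Kp) = (8.314 J mol⁻¹ K⁻¹)(450 K) × ln(0.277/0.114)
   = (3.741 kJ/mol)(0.8878) = 3.32 kJ/mol
ΔG > 0, so the forward reaction is non-spontaneous (proceeds in reverse).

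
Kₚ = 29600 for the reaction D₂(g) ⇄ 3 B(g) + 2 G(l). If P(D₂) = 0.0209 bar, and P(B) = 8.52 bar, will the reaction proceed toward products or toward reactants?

(G is a pure liquid — omitted from Qₚ.)
Qₚ = P(B)³ / P(D₂) = (8.52)³ / (0.0209) = 29600
Qₚ = 29600 = Kₚ, so the system is already at equilibrium.

neither direction; the system is at equilibrium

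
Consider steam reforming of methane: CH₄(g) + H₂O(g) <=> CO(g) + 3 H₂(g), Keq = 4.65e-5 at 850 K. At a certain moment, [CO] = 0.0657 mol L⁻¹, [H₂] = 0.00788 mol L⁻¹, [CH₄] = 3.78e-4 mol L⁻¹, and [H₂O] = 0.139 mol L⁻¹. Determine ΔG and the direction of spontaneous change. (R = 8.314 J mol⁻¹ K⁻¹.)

Q = [CO]·[H₂]³ / ([CH₄]·[H₂O]) = (0.0657)·(0.00788)³ / ((3.78e-4)·(0.139)) = 6.12e-4
ΔG = RT ln(Q/Keq) = (8.314 J mol⁻¹ K⁻¹)(850 K) × ln(6.12e-4/4.65e-5)
   = (7.067 kJ/mol)(2.577) = 18.2 kJ/mol
ΔG > 0, so the forward reaction is non-spontaneous (proceeds in reverse).

ΔG = 18.2 kJ/mol; the forward reaction is non-spontaneous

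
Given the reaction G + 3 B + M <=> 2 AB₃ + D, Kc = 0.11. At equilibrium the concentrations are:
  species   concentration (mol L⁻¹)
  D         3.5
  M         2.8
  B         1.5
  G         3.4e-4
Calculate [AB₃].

[AB₃] = 0.010 mol L⁻¹

At equilibrium, Kc = [AB₃]²·[D] / ([G]·[B]³·[M]) = 0.11.
([AB₃])²·(3.5) / ((3.4e-4)·(1.5)³·(2.8)) = 0.11
[AB₃]² = 1.01e-4 ⇒ [AB₃] = 0.010 mol L⁻¹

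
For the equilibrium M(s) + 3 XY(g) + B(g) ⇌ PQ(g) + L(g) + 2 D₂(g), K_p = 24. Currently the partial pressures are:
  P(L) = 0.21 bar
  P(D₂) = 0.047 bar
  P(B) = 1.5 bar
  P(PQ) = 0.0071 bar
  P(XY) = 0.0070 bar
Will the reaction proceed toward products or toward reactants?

to the right

(M is a pure solid — omitted from Q_p.)
Q_p = P(PQ)·P(L)·P(D₂)² / (P(XY)³·P(B)) = (0.0071)·(0.21)·(0.047)² / ((0.0070)³·(1.5)) = 6.4
Q_p = 6.4 < K_p = 24, so the forward reaction proceeds.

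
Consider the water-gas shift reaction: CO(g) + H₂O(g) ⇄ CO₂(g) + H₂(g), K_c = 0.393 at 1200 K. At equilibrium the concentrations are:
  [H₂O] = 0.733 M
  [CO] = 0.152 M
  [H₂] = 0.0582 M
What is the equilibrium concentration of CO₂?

[CO₂] = 0.752 M

At equilibrium, K_c = [CO₂]·[H₂] / ([CO]·[H₂O]) = 0.393.
([CO₂])·(0.0582) / ((0.152)·(0.733)) = 0.393
[CO₂] = 0.752 M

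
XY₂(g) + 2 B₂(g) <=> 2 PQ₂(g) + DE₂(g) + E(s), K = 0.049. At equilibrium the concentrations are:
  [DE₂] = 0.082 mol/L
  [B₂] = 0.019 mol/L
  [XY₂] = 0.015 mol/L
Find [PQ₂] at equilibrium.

(E is a pure solid — omitted from K.)
At equilibrium, K = [PQ₂]²·[DE₂] / ([XY₂]·[B₂]²) = 0.049.
([PQ₂])²·(0.082) / ((0.015)·(0.019)²) = 0.049
[PQ₂]² = 3.24e-6 ⇒ [PQ₂] = 0.0018 mol/L

[PQ₂] = 0.0018 mol/L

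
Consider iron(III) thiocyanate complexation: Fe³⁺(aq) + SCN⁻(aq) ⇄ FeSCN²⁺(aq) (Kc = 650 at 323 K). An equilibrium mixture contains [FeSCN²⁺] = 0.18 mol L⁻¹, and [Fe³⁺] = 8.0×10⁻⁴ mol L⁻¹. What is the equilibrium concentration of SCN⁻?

[SCN⁻] = 0.35 mol L⁻¹

At equilibrium, Kc = [FeSCN²⁺] / ([Fe³⁺]·[SCN⁻]) = 650.
(0.18) / ((8.0×10⁻⁴)·([SCN⁻])) = 650
[SCN⁻] = 0.346 = 0.35 mol L⁻¹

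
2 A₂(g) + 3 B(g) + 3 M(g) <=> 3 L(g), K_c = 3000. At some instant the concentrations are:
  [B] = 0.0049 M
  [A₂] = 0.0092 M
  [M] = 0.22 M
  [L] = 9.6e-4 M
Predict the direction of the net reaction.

reverse (toward reactants)

Q_c = [L]³ / ([A₂]²·[B]³·[M]³) = (9.6e-4)³ / ((0.0092)²·(0.0049)³·(0.22)³) = 8300
Q_c = 8300 > K_c = 3000, so the reverse reaction proceeds.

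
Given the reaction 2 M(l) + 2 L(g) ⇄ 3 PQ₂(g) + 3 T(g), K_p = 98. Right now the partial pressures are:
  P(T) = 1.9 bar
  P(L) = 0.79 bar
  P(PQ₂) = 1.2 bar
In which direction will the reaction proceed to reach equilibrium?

(M is a pure liquid — omitted from Q_p.)
Q_p = P(PQ₂)³·P(T)³ / P(L)² = (1.2)³·(1.9)³ / (0.79)² = 19
Q_p = 19 < K_p = 98, so the forward reaction proceeds.

in the forward direction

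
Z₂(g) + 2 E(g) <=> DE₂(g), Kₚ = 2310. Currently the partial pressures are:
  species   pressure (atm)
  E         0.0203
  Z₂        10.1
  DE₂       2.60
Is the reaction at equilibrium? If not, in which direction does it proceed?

Qₚ = P(DE₂) / (P(Z₂)·P(E)²) = (2.60) / ((10.1)·(0.0203)²) = 625
Qₚ = 625 < Kₚ = 2310, so the forward reaction proceeds.

toward products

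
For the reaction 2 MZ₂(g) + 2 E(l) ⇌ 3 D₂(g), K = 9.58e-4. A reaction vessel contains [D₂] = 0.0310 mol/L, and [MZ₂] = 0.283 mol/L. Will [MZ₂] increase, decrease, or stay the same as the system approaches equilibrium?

(E is a pure liquid — omitted from Q.)
Q = [D₂]³ / [MZ₂]² = (0.0310)³ / (0.283)² = 3.72e-4
Q = 3.72e-4 < K = 9.58e-4: net forward reaction.
MZ₂ is a reactant, so it decreases.

decrease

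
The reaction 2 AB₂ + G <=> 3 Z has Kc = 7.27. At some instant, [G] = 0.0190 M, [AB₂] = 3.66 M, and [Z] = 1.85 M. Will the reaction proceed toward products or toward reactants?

reverse (toward reactants)

Qc = [Z]³ / ([AB₂]²·[G]) = (1.85)³ / ((3.66)²·(0.0190)) = 24.9
Qc = 24.9 > Kc = 7.27, so the reverse reaction proceeds.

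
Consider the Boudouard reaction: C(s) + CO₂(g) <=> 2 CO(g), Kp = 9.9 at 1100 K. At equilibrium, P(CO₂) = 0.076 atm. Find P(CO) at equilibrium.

(C is a pure solid — omitted from Kp.)
At equilibrium, Kp = P(CO)² / P(CO₂) = 9.9.
(P(CO))² / (0.076) = 9.9
P(CO)² = 0.752 ⇒ P(CO) = 0.87 atm

P(CO) = 0.87 atm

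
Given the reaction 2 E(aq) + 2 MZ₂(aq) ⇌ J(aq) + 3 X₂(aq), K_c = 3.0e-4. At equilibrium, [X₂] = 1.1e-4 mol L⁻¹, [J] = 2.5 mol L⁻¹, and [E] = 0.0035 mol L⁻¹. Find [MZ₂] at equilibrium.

[MZ₂] = 0.030 mol L⁻¹

At equilibrium, K_c = [J]·[X₂]³ / ([E]²·[MZ₂]²) = 3.0e-4.
(2.5)·(1.1e-4)³ / ((0.0035)²·([MZ₂])²) = 3.0e-4
[MZ₂]² = 9.05e-4 ⇒ [MZ₂] = 0.030 mol L⁻¹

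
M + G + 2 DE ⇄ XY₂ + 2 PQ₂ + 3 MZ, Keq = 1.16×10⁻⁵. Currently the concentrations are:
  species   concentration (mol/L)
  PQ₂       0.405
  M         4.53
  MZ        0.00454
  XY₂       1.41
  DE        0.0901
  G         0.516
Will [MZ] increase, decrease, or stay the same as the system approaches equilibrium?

increase

Q = [XY₂]·[PQ₂]²·[MZ]³ / ([M]·[G]·[DE]²) = (1.41)·(0.405)²·(0.00454)³ / ((4.53)·(0.516)·(0.0901)²) = 1.14×10⁻⁶
Q = 1.14×10⁻⁶ < Keq = 1.16×10⁻⁵: net forward reaction.
MZ is a product, so it increases.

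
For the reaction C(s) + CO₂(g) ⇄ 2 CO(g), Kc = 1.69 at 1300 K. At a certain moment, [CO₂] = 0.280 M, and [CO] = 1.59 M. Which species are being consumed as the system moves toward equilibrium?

CO (products)

(C is a pure solid — omitted from Qc.)
Qc = [CO]² / [CO₂] = (1.59)² / (0.280) = 9.03
Qc = 9.03 > Kc = 1.69: net reverse reaction.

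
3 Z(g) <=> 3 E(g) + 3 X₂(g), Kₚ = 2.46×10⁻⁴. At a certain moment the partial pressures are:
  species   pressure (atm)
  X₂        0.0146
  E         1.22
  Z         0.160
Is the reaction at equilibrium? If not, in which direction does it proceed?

Qₚ = P(E)³·P(X₂)³ / P(Z)³ = (1.22)³·(0.0146)³ / (0.160)³ = 0.00138
Qₚ = 0.00138 > Kₚ = 2.46×10⁻⁴, so the reverse reaction proceeds.

reverse (toward reactants)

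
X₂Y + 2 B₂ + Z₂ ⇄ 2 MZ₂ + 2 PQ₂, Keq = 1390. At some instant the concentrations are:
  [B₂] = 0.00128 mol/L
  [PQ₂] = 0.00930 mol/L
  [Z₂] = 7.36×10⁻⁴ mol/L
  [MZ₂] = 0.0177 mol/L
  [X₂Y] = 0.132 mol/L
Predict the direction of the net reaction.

Q = [MZ₂]²·[PQ₂]² / ([X₂Y]·[B₂]²·[Z₂]) = (0.0177)²·(0.00930)² / ((0.132)·(0.00128)²·(7.36×10⁻⁴)) = 170
Q = 170 < Keq = 1390, so the forward reaction proceeds.

toward products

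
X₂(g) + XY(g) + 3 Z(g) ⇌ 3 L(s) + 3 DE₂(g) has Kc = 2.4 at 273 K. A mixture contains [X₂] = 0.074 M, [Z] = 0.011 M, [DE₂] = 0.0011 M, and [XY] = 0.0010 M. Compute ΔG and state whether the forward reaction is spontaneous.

ΔG = 3.92 kJ/mol; the forward reaction is non-spontaneous

(L is a pure solid — omitted from Qc.)
Qc = [DE₂]³ / ([X₂]·[XY]·[Z]³) = (0.0011)³ / ((0.074)·(0.0010)·(0.011)³) = 13.5
ΔG = RT ln(Qc/Kc) = (8.314 J mol⁻¹ K⁻¹)(273 K) × ln(13.5/2.4)
   = (2.270 kJ/mol)(1.727) = 3.92 kJ/mol
ΔG > 0, so the forward reaction is non-spontaneous (proceeds in reverse).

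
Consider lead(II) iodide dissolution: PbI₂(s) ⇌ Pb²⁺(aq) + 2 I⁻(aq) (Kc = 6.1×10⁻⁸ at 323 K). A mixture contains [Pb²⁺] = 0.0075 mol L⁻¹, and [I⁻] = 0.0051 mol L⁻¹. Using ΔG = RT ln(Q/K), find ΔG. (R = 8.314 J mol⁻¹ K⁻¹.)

ΔG = 3.12 kJ/mol

(PbI₂ is a pure solid — omitted from Qc.)
Qc = [Pb²⁺]·[I⁻]² = (0.0075)·(0.0051)² = 1.95×10⁻⁷
ΔG = RT ln(Qc/Kc) = (8.314 J mol⁻¹ K⁻¹)(323 K) × ln(1.95×10⁻⁷/6.1×10⁻⁸)
   = (2.685 kJ/mol)(1.162) = 3.12 kJ/mol
ΔG > 0, so the forward reaction is non-spontaneous (proceeds in reverse).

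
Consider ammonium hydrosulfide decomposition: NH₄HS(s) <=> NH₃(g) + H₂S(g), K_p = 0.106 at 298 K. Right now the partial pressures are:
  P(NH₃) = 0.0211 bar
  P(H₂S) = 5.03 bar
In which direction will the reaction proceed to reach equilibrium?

(NH₄HS is a pure solid — omitted from Q_p.)
Q_p = P(NH₃)·P(H₂S) = (0.0211)·(5.03) = 0.106
Q_p = 0.106 = K_p, so the system is already at equilibrium.

neither direction; the system is at equilibrium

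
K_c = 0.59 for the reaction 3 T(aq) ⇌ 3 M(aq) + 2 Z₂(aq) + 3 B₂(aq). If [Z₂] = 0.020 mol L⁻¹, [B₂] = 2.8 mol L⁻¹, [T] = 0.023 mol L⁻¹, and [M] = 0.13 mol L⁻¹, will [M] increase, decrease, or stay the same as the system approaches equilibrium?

Q_c = [M]³·[Z₂]²·[B₂]³ / [T]³ = (0.13)³·(0.020)²·(2.8)³ / (0.023)³ = 1.6
Q_c = 1.6 > K_c = 0.59: net reverse reaction.
M is a product, so it decreases.

decrease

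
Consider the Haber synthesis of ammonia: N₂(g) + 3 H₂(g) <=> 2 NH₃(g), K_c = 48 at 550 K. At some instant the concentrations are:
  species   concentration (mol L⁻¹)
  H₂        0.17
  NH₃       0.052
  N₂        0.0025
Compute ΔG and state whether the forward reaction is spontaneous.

ΔG = 6.96 kJ/mol; the forward reaction is non-spontaneous

Q_c = [NH₃]² / ([N₂]·[H₂]³) = (0.052)² / ((0.0025)·(0.17)³) = 220
ΔG = RT ln(Q_c/K_c) = (8.314 J mol⁻¹ K⁻¹)(550 K) × ln(220/48)
   = (4.573 kJ/mol)(1.522) = 6.96 kJ/mol
ΔG > 0, so the forward reaction is non-spontaneous (proceeds in reverse).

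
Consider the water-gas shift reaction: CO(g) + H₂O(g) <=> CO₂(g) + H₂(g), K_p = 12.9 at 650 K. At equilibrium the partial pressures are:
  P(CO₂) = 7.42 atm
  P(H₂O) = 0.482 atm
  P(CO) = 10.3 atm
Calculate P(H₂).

P(H₂) = 8.63 atm

At equilibrium, K_p = P(CO₂)·P(H₂) / (P(CO)·P(H₂O)) = 12.9.
(7.42)·(P(H₂)) / ((10.3)·(0.482)) = 12.9
P(H₂) = 8.63 atm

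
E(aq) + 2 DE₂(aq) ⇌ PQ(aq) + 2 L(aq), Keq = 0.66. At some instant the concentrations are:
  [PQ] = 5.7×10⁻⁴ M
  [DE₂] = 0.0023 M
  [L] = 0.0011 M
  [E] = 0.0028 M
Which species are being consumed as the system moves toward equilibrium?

E, DE₂ (reactants)

Q = [PQ]·[L]² / ([E]·[DE₂]²) = (5.7×10⁻⁴)·(0.0011)² / ((0.0028)·(0.0023)²) = 0.047
Q = 0.047 < Keq = 0.66: net forward reaction.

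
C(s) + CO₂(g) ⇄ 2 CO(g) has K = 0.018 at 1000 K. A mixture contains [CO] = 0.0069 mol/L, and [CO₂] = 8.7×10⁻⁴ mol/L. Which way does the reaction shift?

toward reactants

(C is a pure solid — omitted from Q.)
Q = [CO]² / [CO₂] = (0.0069)² / (8.7×10⁻⁴) = 0.055
Q = 0.055 > K = 0.018, so the reverse reaction proceeds.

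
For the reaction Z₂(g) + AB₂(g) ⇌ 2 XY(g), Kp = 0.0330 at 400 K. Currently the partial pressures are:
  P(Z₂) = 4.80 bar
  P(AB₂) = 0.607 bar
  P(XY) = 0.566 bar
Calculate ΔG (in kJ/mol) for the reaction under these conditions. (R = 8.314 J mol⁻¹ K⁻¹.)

Qp = P(XY)² / (P(Z₂)·P(AB₂)) = (0.566)² / ((4.80)·(0.607)) = 0.110
ΔG = RT ln(Qp/Kp) = (8.314 J mol⁻¹ K⁻¹)(400 K) × ln(0.110/0.0330)
   = (3.326 kJ/mol)(1.204) = 4.00 kJ/mol
ΔG > 0, so the forward reaction is non-spontaneous (proceeds in reverse).

ΔG = 4.00 kJ/mol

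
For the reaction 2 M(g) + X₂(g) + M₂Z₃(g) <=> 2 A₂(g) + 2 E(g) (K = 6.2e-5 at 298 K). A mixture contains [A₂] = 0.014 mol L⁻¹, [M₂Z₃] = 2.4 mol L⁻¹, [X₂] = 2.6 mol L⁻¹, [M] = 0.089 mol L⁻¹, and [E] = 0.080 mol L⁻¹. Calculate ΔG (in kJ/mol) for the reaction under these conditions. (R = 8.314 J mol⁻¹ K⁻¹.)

Q = [A₂]²·[E]² / ([M]²·[X₂]·[M₂Z₃]) = (0.014)²·(0.080)² / ((0.089)²·(2.6)·(2.4)) = 2.54e-5
ΔG = RT ln(Q/K) = (8.314 J mol⁻¹ K⁻¹)(298 K) × ln(2.54e-5/6.2e-5)
   = (2.478 kJ/mol)(-0.8924) = -2.21 kJ/mol
ΔG < 0, so the forward reaction is spontaneous (proceeds forward).

ΔG = -2.21 kJ/mol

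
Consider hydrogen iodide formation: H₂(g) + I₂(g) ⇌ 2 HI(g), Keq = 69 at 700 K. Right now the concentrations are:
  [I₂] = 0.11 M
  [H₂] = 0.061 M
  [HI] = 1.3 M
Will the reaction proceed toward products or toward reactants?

Q = [HI]² / ([H₂]·[I₂]) = (1.3)² / ((0.061)·(0.11)) = 250
Q = 250 > Keq = 69, so the reverse reaction proceeds.

reverse (toward reactants)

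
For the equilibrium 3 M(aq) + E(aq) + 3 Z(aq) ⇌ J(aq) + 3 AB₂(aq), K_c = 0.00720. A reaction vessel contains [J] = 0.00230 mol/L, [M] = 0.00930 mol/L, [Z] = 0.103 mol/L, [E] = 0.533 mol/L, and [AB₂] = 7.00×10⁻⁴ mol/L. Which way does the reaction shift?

to the right

Q_c = [J]·[AB₂]³ / ([M]³·[E]·[Z]³) = (0.00230)·(7.00×10⁻⁴)³ / ((0.00930)³·(0.533)·(0.103)³) = 0.00168
Q_c = 0.00168 < K_c = 0.00720, so the forward reaction proceeds.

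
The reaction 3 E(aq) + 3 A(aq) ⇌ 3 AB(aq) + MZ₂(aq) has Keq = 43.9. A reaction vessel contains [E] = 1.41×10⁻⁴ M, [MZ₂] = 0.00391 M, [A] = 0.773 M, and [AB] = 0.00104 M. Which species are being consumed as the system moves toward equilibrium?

E, A (reactants)

Q = [AB]³·[MZ₂] / ([E]³·[A]³) = (0.00104)³·(0.00391) / ((1.41×10⁻⁴)³·(0.773)³) = 3.40
Q = 3.40 < Keq = 43.9: net forward reaction.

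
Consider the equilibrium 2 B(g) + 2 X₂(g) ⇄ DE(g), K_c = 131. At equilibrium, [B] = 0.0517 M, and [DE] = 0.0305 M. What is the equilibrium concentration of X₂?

[X₂] = 0.295 M

At equilibrium, K_c = [DE] / ([B]²·[X₂]²) = 131.
(0.0305) / ((0.0517)²·([X₂])²) = 131
[X₂]² = 0.0871 ⇒ [X₂] = 0.295 M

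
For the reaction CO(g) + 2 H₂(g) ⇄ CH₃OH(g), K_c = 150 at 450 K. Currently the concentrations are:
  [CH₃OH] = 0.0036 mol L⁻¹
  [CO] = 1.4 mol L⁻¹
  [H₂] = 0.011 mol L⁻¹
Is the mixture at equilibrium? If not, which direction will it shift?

no; Q < K, reaction proceeds forward

Q_c = [CH₃OH] / ([CO]·[H₂]²) = (0.0036) / ((1.4)·(0.011)²) = 21
Q_c = 21 < K_c = 150: net forward reaction.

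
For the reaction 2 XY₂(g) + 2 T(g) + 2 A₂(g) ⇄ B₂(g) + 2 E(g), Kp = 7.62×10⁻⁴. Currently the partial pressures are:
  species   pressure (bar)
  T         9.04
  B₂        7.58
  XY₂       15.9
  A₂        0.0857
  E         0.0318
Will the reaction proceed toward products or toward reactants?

forward (toward products)

Qp = P(B₂)·P(E)² / (P(XY₂)²·P(T)²·P(A₂)²) = (7.58)·(0.0318)² / ((15.9)²·(9.04)²·(0.0857)²) = 5.05×10⁻⁵
Qp = 5.05×10⁻⁵ < Kp = 7.62×10⁻⁴, so the forward reaction proceeds.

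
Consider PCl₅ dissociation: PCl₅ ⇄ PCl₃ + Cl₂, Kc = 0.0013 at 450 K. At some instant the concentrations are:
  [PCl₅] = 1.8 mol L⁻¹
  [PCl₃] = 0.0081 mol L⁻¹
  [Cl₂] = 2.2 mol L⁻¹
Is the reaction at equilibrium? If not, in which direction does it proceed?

Qc = [PCl₃]·[Cl₂] / [PCl₅] = (0.0081)·(2.2) / (1.8) = 0.0099
Qc = 0.0099 > Kc = 0.0013, so the reverse reaction proceeds.

toward reactants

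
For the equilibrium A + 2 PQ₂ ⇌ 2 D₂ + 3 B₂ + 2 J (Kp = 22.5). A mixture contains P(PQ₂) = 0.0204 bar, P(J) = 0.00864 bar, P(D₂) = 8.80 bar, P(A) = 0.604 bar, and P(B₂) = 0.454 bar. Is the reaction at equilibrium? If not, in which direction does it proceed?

toward products

Qp = P(D₂)²·P(B₂)³·P(J)² / (P(A)·P(PQ₂)²) = (8.80)²·(0.454)³·(0.00864)² / ((0.604)·(0.0204)²) = 2.15
Qp = 2.15 < Kp = 22.5, so the forward reaction proceeds.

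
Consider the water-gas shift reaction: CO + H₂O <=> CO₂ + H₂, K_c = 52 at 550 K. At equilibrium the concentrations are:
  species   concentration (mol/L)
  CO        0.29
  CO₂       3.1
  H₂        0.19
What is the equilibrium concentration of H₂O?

At equilibrium, K_c = [CO₂]·[H₂] / ([CO]·[H₂O]) = 52.
(3.1)·(0.19) / ((0.29)·([H₂O])) = 52
[H₂O] = 0.0391 = 0.039 mol/L

[H₂O] = 0.039 mol/L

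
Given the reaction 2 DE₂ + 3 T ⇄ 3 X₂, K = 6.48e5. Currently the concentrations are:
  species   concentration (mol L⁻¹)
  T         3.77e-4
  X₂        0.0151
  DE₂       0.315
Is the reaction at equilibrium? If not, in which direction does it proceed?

no net change (already at equilibrium)

Q = [X₂]³ / ([DE₂]²·[T]³) = (0.0151)³ / ((0.315)²·(3.77e-4)³) = 6.48e5
Q = 6.48e5 = K, so the system is already at equilibrium.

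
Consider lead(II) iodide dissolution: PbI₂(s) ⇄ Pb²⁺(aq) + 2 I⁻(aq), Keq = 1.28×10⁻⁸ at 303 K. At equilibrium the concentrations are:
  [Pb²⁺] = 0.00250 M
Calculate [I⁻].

(PbI₂ is a pure solid — omitted from Keq.)
At equilibrium, Keq = [Pb²⁺]·[I⁻]² = 1.28×10⁻⁸.
(0.00250)·([I⁻])² = 1.28×10⁻⁸
[I⁻]² = 5.12×10⁻⁶ ⇒ [I⁻] = 0.00226 M

[I⁻] = 0.00226 M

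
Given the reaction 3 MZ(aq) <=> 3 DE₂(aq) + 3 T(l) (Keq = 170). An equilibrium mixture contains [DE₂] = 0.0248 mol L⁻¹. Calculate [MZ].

(T is a pure liquid — omitted from Keq.)
At equilibrium, Keq = [DE₂]³ / [MZ]³ = 170.
(0.0248)³ / ([MZ])³ = 170
[MZ]³ = 8.97e-8 ⇒ [MZ] = 0.00448 mol L⁻¹

[MZ] = 0.00448 mol L⁻¹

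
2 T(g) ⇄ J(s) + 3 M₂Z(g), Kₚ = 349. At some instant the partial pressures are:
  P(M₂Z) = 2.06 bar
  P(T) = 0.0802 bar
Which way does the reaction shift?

(J is a pure solid — omitted from Qₚ.)
Qₚ = P(M₂Z)³ / P(T)² = (2.06)³ / (0.0802)² = 1360
Qₚ = 1360 > Kₚ = 349, so the reverse reaction proceeds.

toward reactants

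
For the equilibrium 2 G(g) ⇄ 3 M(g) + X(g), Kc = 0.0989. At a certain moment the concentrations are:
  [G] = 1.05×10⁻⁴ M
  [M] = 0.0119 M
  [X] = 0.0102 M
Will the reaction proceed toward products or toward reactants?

Qc = [M]³·[X] / [G]² = (0.0119)³·(0.0102) / (1.05×10⁻⁴)² = 1.56
Qc = 1.56 > Kc = 0.0989, so the reverse reaction proceeds.

in the reverse direction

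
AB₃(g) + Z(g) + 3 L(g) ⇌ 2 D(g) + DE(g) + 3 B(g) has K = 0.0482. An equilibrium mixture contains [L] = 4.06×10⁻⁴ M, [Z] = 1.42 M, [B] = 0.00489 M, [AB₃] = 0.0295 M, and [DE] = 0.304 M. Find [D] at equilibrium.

At equilibrium, K = [D]²·[DE]·[B]³ / ([AB₃]·[Z]·[L]³) = 0.0482.
([D])²·(0.304)·(0.00489)³ / ((0.0295)·(1.42)·(4.06×10⁻⁴)³) = 0.0482
[D]² = 3.80×10⁻⁶ ⇒ [D] = 0.00195 M

[D] = 0.00195 M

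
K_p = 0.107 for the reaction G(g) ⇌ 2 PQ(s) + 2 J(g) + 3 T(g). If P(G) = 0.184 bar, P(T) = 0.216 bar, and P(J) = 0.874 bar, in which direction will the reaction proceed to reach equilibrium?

forward (toward products)

(PQ is a pure solid — omitted from Q_p.)
Q_p = P(J)²·P(T)³ / P(G) = (0.874)²·(0.216)³ / (0.184) = 0.0418
Q_p = 0.0418 < K_p = 0.107, so the forward reaction proceeds.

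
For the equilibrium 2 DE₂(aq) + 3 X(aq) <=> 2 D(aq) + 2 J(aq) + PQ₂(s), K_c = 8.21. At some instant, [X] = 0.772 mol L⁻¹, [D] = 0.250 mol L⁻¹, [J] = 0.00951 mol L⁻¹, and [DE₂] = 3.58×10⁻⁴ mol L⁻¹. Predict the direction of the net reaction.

(PQ₂ is a pure solid — omitted from Q_c.)
Q_c = [D]²·[J]² / ([DE₂]²·[X]³) = (0.250)²·(0.00951)² / ((3.58×10⁻⁴)²·(0.772)³) = 95.9
Q_c = 95.9 > K_c = 8.21, so the reverse reaction proceeds.

toward reactants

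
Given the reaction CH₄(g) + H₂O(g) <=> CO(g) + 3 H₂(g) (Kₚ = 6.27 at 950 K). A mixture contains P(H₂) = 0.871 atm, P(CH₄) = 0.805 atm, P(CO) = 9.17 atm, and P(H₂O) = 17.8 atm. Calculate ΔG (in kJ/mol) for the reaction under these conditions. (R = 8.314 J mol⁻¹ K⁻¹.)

Qₚ = P(CO)·P(H₂)³ / (P(CH₄)·P(H₂O)) = (9.17)·(0.871)³ / ((0.805)·(17.8)) = 0.423
ΔG = RT ln(Qₚ/Kₚ) = (8.314 J mol⁻¹ K⁻¹)(950 K) × ln(0.423/6.27)
   = (7.898 kJ/mol)(-2.696) = -21.3 kJ/mol
ΔG < 0, so the forward reaction is spontaneous (proceeds forward).

ΔG = -21.3 kJ/mol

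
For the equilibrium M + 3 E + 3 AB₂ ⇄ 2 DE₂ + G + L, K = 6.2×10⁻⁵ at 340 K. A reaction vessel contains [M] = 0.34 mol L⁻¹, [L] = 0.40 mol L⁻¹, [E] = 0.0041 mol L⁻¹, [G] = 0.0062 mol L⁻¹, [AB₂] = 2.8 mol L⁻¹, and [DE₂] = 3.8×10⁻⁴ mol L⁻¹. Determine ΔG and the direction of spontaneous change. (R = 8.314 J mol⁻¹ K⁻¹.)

Q = [DE₂]²·[G]·[L] / ([M]·[E]³·[AB₂]³) = (3.8×10⁻⁴)²·(0.0062)·(0.40) / ((0.34)·(0.0041)³·(2.8)³) = 6.96×10⁻⁴
ΔG = RT ln(Q/K) = (8.314 J mol⁻¹ K⁻¹)(340 K) × ln(6.96×10⁻⁴/6.2×10⁻⁵)
   = (2.827 kJ/mol)(2.418) = 6.84 kJ/mol
ΔG > 0, so the forward reaction is non-spontaneous (proceeds in reverse).

ΔG = 6.84 kJ/mol; the forward reaction is non-spontaneous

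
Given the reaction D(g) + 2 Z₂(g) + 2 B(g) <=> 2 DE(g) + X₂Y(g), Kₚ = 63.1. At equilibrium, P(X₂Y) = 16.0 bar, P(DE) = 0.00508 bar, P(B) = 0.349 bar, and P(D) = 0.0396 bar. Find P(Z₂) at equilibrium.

P(Z₂) = 0.0368 bar

At equilibrium, Kₚ = P(DE)²·P(X₂Y) / (P(D)·P(Z₂)²·P(B)²) = 63.1.
(0.00508)²·(16.0) / ((0.0396)·(P(Z₂))²·(0.349)²) = 63.1
P(Z₂)² = 0.00136 ⇒ P(Z₂) = 0.0368 bar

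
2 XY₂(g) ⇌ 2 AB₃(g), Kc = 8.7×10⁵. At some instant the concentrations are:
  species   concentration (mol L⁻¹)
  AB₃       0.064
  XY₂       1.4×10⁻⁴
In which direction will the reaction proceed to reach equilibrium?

in the forward direction

Qc = [AB₃]² / [XY₂]² = (0.064)² / (1.4×10⁻⁴)² = 2.1×10⁵
Qc = 2.1×10⁵ < Kc = 8.7×10⁵, so the forward reaction proceeds.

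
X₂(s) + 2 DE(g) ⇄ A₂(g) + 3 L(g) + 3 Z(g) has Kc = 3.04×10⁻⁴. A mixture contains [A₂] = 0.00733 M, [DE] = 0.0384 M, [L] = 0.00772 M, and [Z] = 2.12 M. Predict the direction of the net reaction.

(X₂ is a pure solid — omitted from Qc.)
Qc = [A₂]·[L]³·[Z]³ / [DE]² = (0.00733)·(0.00772)³·(2.12)³ / (0.0384)² = 2.18×10⁻⁵
Qc = 2.18×10⁻⁵ < Kc = 3.04×10⁻⁴, so the forward reaction proceeds.

to the right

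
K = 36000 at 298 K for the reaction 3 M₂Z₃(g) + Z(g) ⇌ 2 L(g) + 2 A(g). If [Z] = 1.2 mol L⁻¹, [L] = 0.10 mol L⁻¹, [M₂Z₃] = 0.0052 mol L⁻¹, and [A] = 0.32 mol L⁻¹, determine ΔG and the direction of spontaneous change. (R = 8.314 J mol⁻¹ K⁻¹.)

Q = [L]²·[A]² / ([M₂Z₃]³·[Z]) = (0.10)²·(0.32)² / ((0.0052)³·(1.2)) = 6070
ΔG = RT ln(Q/K) = (8.314 J mol⁻¹ K⁻¹)(298 K) × ln(6070/36000)
   = (2.478 kJ/mol)(-1.780) = -4.41 kJ/mol
ΔG < 0, so the forward reaction is spontaneous (proceeds forward).

ΔG = -4.41 kJ/mol; the forward reaction is spontaneous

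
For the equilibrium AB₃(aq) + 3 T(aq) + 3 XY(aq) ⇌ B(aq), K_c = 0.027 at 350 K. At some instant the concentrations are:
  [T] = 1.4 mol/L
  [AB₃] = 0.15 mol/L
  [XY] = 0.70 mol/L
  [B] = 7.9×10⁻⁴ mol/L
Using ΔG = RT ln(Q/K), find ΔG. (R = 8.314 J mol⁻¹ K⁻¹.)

ΔG = -4.58 kJ/mol

Q_c = [B] / ([AB₃]·[T]³·[XY]³) = (7.9×10⁻⁴) / ((0.15)·(1.4)³·(0.70)³) = 0.00560
ΔG = RT ln(Q_c/K_c) = (8.314 J mol⁻¹ K⁻¹)(350 K) × ln(0.00560/0.027)
   = (2.910 kJ/mol)(-1.573) = -4.58 kJ/mol
ΔG < 0, so the forward reaction is spontaneous (proceeds forward).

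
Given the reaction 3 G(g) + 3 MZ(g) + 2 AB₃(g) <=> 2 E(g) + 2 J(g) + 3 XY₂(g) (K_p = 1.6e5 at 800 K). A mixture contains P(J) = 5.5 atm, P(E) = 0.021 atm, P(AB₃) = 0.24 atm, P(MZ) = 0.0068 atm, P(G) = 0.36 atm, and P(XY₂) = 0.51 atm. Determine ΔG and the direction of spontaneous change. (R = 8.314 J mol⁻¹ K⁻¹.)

ΔG = 17.1 kJ/mol; the forward reaction is non-spontaneous

Q_p = P(E)²·P(J)²·P(XY₂)³ / (P(G)³·P(MZ)³·P(AB₃)²) = (0.021)²·(5.5)²·(0.51)³ / ((0.36)³·(0.0068)³·(0.24)²) = 2.09e6
ΔG = RT ln(Q_p/K_p) = (8.314 J mol⁻¹ K⁻¹)(800 K) × ln(2.09e6/1.6e5)
   = (6.651 kJ/mol)(2.570) = 17.1 kJ/mol
ΔG > 0, so the forward reaction is non-spontaneous (proceeds in reverse).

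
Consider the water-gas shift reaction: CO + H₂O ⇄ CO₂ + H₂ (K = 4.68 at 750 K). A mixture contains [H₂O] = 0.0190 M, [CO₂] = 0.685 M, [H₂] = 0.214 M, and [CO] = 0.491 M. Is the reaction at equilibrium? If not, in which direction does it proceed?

in the reverse direction

Q = [CO₂]·[H₂] / ([CO]·[H₂O]) = (0.685)·(0.214) / ((0.491)·(0.0190)) = 15.7
Q = 15.7 > K = 4.68, so the reverse reaction proceeds.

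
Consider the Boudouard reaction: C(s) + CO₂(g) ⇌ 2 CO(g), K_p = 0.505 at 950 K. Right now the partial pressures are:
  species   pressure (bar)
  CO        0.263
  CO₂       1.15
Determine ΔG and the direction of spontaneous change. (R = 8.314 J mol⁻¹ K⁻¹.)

(C is a pure solid — omitted from Q_p.)
Q_p = P(CO)² / P(CO₂) = (0.263)² / (1.15) = 0.0601
ΔG = RT ln(Q_p/K_p) = (8.314 J mol⁻¹ K⁻¹)(950 K) × ln(0.0601/0.505)
   = (7.898 kJ/mol)(-2.129) = -16.8 kJ/mol
ΔG < 0, so the forward reaction is spontaneous (proceeds forward).

ΔG = -16.8 kJ/mol; the forward reaction is spontaneous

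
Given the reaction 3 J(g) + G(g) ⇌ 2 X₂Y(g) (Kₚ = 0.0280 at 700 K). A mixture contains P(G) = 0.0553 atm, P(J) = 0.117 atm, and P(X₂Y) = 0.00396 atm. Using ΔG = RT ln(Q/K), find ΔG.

Qₚ = P(X₂Y)² / (P(J)³·P(G)) = (0.00396)² / ((0.117)³·(0.0553)) = 0.177
ΔG = RT ln(Qₚ/Kₚ) = (8.314 J mol⁻¹ K⁻¹)(700 K) × ln(0.177/0.0280)
   = (5.820 kJ/mol)(1.844) = 10.7 kJ/mol
ΔG > 0, so the forward reaction is non-spontaneous (proceeds in reverse).

ΔG = 10.7 kJ/mol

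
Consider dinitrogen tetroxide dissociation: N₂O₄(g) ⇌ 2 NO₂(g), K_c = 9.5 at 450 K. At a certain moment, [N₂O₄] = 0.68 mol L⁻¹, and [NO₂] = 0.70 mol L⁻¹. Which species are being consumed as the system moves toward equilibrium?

Q_c = [NO₂]² / [N₂O₄] = (0.70)² / (0.68) = 0.72
Q_c = 0.72 < K_c = 9.5: net forward reaction.

N₂O₄ (reactants)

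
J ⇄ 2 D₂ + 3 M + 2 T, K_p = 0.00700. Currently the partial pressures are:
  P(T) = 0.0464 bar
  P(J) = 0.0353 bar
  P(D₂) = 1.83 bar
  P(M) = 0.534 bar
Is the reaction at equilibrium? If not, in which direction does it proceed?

toward reactants

Q_p = P(D₂)²·P(M)³·P(T)² / P(J) = (1.83)²·(0.534)³·(0.0464)² / (0.0353) = 0.0311
Q_p = 0.0311 > K_p = 0.00700, so the reverse reaction proceeds.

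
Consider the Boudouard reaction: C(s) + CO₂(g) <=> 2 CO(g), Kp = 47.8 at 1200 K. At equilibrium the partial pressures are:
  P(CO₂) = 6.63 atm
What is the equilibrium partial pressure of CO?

(C is a pure solid — omitted from Kp.)
At equilibrium, Kp = P(CO)² / P(CO₂) = 47.8.
(P(CO))² / (6.63) = 47.8
P(CO)² = 317 ⇒ P(CO) = 17.8 atm

P(CO) = 17.8 atm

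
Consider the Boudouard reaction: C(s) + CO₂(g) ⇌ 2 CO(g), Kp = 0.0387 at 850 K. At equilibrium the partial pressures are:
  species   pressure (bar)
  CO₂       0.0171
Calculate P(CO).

P(CO) = 0.0257 bar

(C is a pure solid — omitted from Kp.)
At equilibrium, Kp = P(CO)² / P(CO₂) = 0.0387.
(P(CO))² / (0.0171) = 0.0387
P(CO)² = 6.62×10⁻⁴ ⇒ P(CO) = 0.0257 bar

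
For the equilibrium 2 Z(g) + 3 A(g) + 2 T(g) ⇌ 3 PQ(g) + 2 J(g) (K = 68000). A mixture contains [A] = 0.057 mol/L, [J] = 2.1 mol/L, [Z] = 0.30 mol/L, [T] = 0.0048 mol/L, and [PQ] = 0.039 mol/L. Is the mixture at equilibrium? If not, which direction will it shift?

no; Q > K, reaction proceeds in reverse

Q = [PQ]³·[J]² / ([Z]²·[A]³·[T]²) = (0.039)³·(2.1)² / ((0.30)²·(0.057)³·(0.0048)²) = 6.8×10⁵
Q = 6.8×10⁵ > K = 68000: net reverse reaction.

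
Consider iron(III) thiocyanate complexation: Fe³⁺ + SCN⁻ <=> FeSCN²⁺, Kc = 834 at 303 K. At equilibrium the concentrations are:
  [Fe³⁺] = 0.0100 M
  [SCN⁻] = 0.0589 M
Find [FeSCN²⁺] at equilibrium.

At equilibrium, Kc = [FeSCN²⁺] / ([Fe³⁺]·[SCN⁻]) = 834.
([FeSCN²⁺]) / ((0.0100)·(0.0589)) = 834
[FeSCN²⁺] = 0.491 M

[FeSCN²⁺] = 0.491 M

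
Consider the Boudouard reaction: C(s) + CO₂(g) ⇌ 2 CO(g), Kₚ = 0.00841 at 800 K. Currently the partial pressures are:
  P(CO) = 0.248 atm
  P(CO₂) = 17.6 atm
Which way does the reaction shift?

to the right

(C is a pure solid — omitted from Qₚ.)
Qₚ = P(CO)² / P(CO₂) = (0.248)² / (17.6) = 0.00349
Qₚ = 0.00349 < Kₚ = 0.00841, so the forward reaction proceeds.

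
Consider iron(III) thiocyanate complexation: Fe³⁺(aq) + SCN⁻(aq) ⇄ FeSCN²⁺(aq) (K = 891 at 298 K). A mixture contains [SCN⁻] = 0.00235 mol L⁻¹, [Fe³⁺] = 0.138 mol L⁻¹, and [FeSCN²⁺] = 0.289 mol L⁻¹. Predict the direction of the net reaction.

neither direction; the system is at equilibrium

Q = [FeSCN²⁺] / ([Fe³⁺]·[SCN⁻]) = (0.289) / ((0.138)·(0.00235)) = 891
Q = 891 = K, so the system is already at equilibrium.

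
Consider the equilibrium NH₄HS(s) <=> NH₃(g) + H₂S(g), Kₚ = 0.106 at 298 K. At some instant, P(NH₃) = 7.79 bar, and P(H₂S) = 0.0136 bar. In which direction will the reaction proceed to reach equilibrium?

no net change (already at equilibrium)

(NH₄HS is a pure solid — omitted from Qₚ.)
Qₚ = P(NH₃)·P(H₂S) = (7.79)·(0.0136) = 0.106
Qₚ = 0.106 = Kₚ, so the system is already at equilibrium.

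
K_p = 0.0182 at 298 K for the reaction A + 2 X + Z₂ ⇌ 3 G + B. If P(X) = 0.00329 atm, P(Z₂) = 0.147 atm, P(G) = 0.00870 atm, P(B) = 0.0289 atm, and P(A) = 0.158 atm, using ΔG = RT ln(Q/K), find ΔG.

Q_p = P(G)³·P(B) / (P(A)·P(X)²·P(Z₂)) = (0.00870)³·(0.0289) / ((0.158)·(0.00329)²·(0.147)) = 0.0757
ΔG = RT ln(Q_p/K_p) = (8.314 J mol⁻¹ K⁻¹)(298 K) × ln(0.0757/0.0182)
   = (2.478 kJ/mol)(1.425) = 3.53 kJ/mol
ΔG > 0, so the forward reaction is non-spontaneous (proceeds in reverse).

ΔG = 3.53 kJ/mol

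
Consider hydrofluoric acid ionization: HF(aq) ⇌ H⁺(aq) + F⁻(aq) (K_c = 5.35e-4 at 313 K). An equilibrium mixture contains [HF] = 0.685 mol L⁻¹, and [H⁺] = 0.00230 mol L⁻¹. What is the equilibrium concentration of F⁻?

[F⁻] = 0.159 mol L⁻¹

At equilibrium, K_c = [H⁺]·[F⁻] / [HF] = 5.35e-4.
(0.00230)·([F⁻]) / (0.685) = 5.35e-4
[F⁻] = 0.159 mol L⁻¹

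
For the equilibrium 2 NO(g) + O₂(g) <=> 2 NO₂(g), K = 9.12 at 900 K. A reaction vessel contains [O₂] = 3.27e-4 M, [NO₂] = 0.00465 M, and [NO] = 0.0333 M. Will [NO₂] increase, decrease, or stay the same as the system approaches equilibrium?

decrease

Q = [NO₂]² / ([NO]²·[O₂]) = (0.00465)² / ((0.0333)²·(3.27e-4)) = 59.6
Q = 59.6 > K = 9.12: net reverse reaction.
NO₂ is a product, so it decreases.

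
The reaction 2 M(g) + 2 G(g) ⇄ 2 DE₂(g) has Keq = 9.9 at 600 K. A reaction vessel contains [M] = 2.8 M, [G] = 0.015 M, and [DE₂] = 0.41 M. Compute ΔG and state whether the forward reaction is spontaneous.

ΔG = 11.3 kJ/mol; the forward reaction is non-spontaneous

Q = [DE₂]² / ([M]²·[G]²) = (0.41)² / ((2.8)²·(0.015)²) = 95.3
ΔG = RT ln(Q/Keq) = (8.314 J mol⁻¹ K⁻¹)(600 K) × ln(95.3/9.9)
   = (4.988 kJ/mol)(2.264) = 11.3 kJ/mol
ΔG > 0, so the forward reaction is non-spontaneous (proceeds in reverse).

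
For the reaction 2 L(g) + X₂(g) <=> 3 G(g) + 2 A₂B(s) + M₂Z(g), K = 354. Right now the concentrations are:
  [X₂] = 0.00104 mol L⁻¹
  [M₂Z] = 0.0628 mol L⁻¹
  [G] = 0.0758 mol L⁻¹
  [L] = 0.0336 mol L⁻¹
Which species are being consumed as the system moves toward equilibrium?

L, X₂ (reactants)

(A₂B is a pure solid — omitted from Q.)
Q = [G]³·[M₂Z] / ([L]²·[X₂]) = (0.0758)³·(0.0628) / ((0.0336)²·(0.00104)) = 23.3
Q = 23.3 < K = 354: net forward reaction.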